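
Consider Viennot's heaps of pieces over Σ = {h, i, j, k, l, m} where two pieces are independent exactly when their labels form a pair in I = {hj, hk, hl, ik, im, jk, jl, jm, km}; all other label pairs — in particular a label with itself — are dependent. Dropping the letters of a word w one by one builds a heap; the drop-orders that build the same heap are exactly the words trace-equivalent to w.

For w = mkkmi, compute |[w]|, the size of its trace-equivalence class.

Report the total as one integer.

piece 0:m — minimal
piece 1:k — minimal
piece 2:k rests on {1:k}
piece 3:m rests on {0:m}
piece 4:i — minimal
minimal pieces: {0:m, 1:k, 4:i}
ways to finish when only these pieces remain (= sum over removing one remaining piece with nothing left below it):
  1 left: {2}→1  {3}→1  {4}→1
  2 left: {0,3}→1  {1,2}→1  {2,3}→2  {2,4}→2  {3,4}→2
  3 left: {0,2,3}→3  {0,3,4}→3  {1,2,3}→3  {1,2,4}→3  {2,3,4}→6
  placing 0:m first → 12 extensions
  placing 1:k first → 12 extensions
  placing 4:i first → 6 extensions
total linear extensions = 30

30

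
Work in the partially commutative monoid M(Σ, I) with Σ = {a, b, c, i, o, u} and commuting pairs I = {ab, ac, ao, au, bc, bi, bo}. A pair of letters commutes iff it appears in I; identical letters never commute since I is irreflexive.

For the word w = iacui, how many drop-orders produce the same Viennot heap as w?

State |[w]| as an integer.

3

piece 0:i — minimal
piece 1:a rests on {0:i}
piece 2:c rests on {0:i}
piece 3:u rests on {2:c}
piece 4:i rests on {1:a, 3:u}
minimal pieces: {0:i}
ways to finish when only these pieces remain (= sum over removing one remaining piece with nothing left below it):
  1 left: {4}→1
  2 left: {1,4}→1  {3,4}→1
  3 left: {1,3,4}→2  {2,3,4}→1
  placing 0:i first → 3 extensions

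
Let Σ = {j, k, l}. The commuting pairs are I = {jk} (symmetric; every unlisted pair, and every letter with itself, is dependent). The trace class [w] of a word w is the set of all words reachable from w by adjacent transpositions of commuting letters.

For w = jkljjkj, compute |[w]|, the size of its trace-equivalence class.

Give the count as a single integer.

8

piece 0:j — minimal
piece 1:k — minimal
piece 2:l rests on {0:j, 1:k}
piece 3:j rests on {2:l}
piece 4:j rests on {3:j}
piece 5:k rests on {2:l}
piece 6:j rests on {4:j}
minimal pieces: {0:j, 1:k}
ways to finish when only these pieces remain (= sum over removing one remaining piece with nothing left below it):
  1 left: {5}→1  {6}→1
  2 left: {4,6}→1  {5,6}→2
  3 left: {3,4,6}→1  {4,5,6}→3
  4 left: {3,4,5,6}→4
  5 left: {2,3,4,5,6}→4
  placing 0:j first → 4 extensions
  placing 1:k first → 4 extensions
total linear extensions = 8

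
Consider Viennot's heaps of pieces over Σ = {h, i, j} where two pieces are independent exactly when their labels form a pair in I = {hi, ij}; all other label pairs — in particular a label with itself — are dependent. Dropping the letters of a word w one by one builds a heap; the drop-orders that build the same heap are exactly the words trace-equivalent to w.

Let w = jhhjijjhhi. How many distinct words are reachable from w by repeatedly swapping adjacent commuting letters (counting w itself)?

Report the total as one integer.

piece 0:j — minimal
piece 1:h rests on {0:j}
piece 2:h rests on {1:h}
piece 3:j rests on {2:h}
piece 4:i — minimal
piece 5:j rests on {3:j}
piece 6:j rests on {5:j}
piece 7:h rests on {6:j}
piece 8:h rests on {7:h}
piece 9:i rests on {4:i}
minimal pieces: {0:j, 4:i}
ways to finish when only these pieces remain (= sum over removing one remaining piece with nothing left below it):
  1 left: {8}→1  {9}→1
  2 left: {4,9}→1  {7,8}→1  {8,9}→2
  3 left: {4,8,9}→3  {6,7,8}→1  {7,8,9}→3
  4 left: {4,7,8,9}→6  {5,6,7,8}→1  {6,7,8,9}→4
  5 left: {3,5,6,7,8}→1  {4,6,7,8,9}→10  {5,6,7,8,9}→5
  6 left: {2,3,5,6,7,8}→1  {3,5,6,7,8,9}→6  {4,5,6,7,8,9}→15
  7 left: {1,2,3,5,6,7,8}→1  {2,3,5,6,7,8,9}→7  {3,4,5,6,7,8,9}→21
  8 left: {0,1,2,3,5,6,7,8}→1  {1,2,3,5,6,7,8,9}→8  {2,3,4,5,6,7,8,9}→28
  placing 0:j first → 36 extensions
  placing 4:i first → 9 extensions
total linear extensions = 45

45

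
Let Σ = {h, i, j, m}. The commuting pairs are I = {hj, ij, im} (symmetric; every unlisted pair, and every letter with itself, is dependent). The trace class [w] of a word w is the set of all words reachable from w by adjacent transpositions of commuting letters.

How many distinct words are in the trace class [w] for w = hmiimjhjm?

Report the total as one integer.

0(h) covers ∅
1(m) covers 0:h
2(i) covers 0:h
3(i) covers 2:i
4(m) covers 1:m
5(j) covers 4:m
6(h) covers 3:i, 4:m
7(j) covers 5:j
8(m) covers 6:h, 7:j
floor of heap: 0:h
completions by unplaced set U, small U first (add the entries for U minus each lowest piece of U):
  |U|=1: {8}:1
  |U|=2: {6,8}:1  {7,8}:1
  |U|=3: {3,6,8}:1  {5,7,8}:1  {6,7,8}:2
  |U|=4: {2,3,6,8}:1  {3,6,7,8}:3  {5,6,7,8}:3
  |U|=5: {2,3,6,7,8}:4  {3,5,6,7,8}:6  {4,5,6,7,8}:3
  |U|=6: {1,4,5,6,7,8}:3  {2,3,5,6,7,8}:10  {3,4,5,6,7,8}:9
  |U|=7: {1,3,4,5,6,7,8}:12  {2,3,4,5,6,7,8}:19
  start at 0(h): 31

31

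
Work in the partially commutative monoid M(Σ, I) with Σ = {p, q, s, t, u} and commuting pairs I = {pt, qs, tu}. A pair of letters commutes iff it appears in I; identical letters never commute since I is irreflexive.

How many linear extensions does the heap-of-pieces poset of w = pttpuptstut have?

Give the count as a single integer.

drop 0:p onto floor
drop 1:t onto floor
drop 2:t onto {1:t}
drop 3:p onto {0:p}
drop 4:u onto {3:p}
drop 5:p onto {4:u}
drop 6:t onto {2:t}
drop 7:s onto {5:p, 6:t}
drop 8:t onto {7:s}
drop 9:u onto {7:s}
drop 10:t onto {8:t}
ground layer = {0:p, 1:t}
drop-orders for the pieces not yet dropped (sum over which currently-grounded one goes next):
  1 to go: {9} 1  {10} 1
  2 to go: {8,10} 1  {9,10} 2
  3 to go: {8,9,10} 3
  4 to go: {7,8,9,10} 3
  5 to go: {5,7,8,9,10} 3  {6,7,8,9,10} 3
  6 to go: {2,6,7,8,9,10} 3  {4,5,7,8,9,10} 3  {5,6,7,8,9,10} 6
  7 to go: {1,2,6,7,8,9,10} 3  {2,5,6,7,8,9,10} 9  {3,4,5,7,8,9,10} 3  {4,5,6,7,8,9,10} 9
  8 to go: {0,3,4,5,7,8,9,10} 3  {1,2,5,6,7,8,9,10} 12  {2,4,5,6,7,8,9,10} 18  {3,4,5,6,7,8,9,10} 12
  9 to go: {0,3,4,5,6,7,8,9,10} 15  {1,2,4,5,6,7,8,9,10} 30  {2,3,4,5,6,7,8,9,10} 30
  if 0:p drops first: 60 orders
  if 1:t drops first: 45 orders
heap linearizations: 105

105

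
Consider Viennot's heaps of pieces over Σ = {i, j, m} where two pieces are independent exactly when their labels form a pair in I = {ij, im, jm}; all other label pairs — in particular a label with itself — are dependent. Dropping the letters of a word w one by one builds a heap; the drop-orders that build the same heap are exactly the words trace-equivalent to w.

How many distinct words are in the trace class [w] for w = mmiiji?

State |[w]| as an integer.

0(m) covers ∅
1(m) covers 0:m
2(i) covers ∅
3(i) covers 2:i
4(j) covers ∅
5(i) covers 3:i
floor of heap: 0:m, 2:i, 4:j
completions by unplaced set U, small U first (add the entries for U minus each lowest piece of U):
  |U|=1: {1}:1  {4}:1  {5}:1
  |U|=2: {0,1}:1  {1,4}:2  {1,5}:2  {3,5}:1  {4,5}:2
  |U|=3: {0,1,4}:3  {0,1,5}:3  {1,3,5}:3  {1,4,5}:6  {2,3,5}:1  {3,4,5}:3
  |U|=4: {0,1,3,5}:6  {0,1,4,5}:12  {1,2,3,5}:4  {1,3,4,5}:12  {2,3,4,5}:4
  start at 0(m): 20
  start at 2(i): 30
  start at 4(j): 10
sum over floor = 60

60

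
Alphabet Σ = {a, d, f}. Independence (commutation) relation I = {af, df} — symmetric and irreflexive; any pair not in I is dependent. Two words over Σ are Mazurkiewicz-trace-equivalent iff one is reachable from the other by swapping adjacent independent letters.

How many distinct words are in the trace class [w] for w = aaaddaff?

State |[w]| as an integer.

28

piece 0:a — minimal
piece 1:a rests on {0:a}
piece 2:a rests on {1:a}
piece 3:d rests on {2:a}
piece 4:d rests on {3:d}
piece 5:a rests on {4:d}
piece 6:f — minimal
piece 7:f rests on {6:f}
minimal pieces: {0:a, 6:f}
ways to finish when only these pieces remain (= sum over removing one remaining piece with nothing left below it):
  1 left: {5}→1  {7}→1
  2 left: {4,5}→1  {5,7}→2  {6,7}→1
  3 left: {3,4,5}→1  {4,5,7}→3  {5,6,7}→3
  4 left: {2,3,4,5}→1  {3,4,5,7}→4  {4,5,6,7}→6
  5 left: {1,2,3,4,5}→1  {2,3,4,5,7}→5  {3,4,5,6,7}→10
  6 left: {0,1,2,3,4,5}→1  {1,2,3,4,5,7}→6  {2,3,4,5,6,7}→15
  placing 0:a first → 21 extensions
  placing 6:f first → 7 extensions
total linear extensions = 28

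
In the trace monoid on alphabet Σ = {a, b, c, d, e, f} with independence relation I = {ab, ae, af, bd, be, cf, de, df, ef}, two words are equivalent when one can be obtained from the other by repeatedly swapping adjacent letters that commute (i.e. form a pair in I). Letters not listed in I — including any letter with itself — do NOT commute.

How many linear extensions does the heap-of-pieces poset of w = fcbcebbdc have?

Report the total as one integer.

24

piece 0:f — minimal
piece 1:c — minimal
piece 2:b rests on {0:f, 1:c}
piece 3:c rests on {2:b}
piece 4:e rests on {3:c}
piece 5:b rests on {3:c}
piece 6:b rests on {5:b}
piece 7:d rests on {3:c}
piece 8:c rests on {4:e, 6:b, 7:d}
minimal pieces: {0:f, 1:c}
ways to finish when only these pieces remain (= sum over removing one remaining piece with nothing left below it):
  1 left: {8}→1
  2 left: {4,8}→1  {6,8}→1  {7,8}→1
  3 left: {4,6,8}→2  {4,7,8}→2  {5,6,8}→1  {6,7,8}→2
  4 left: {4,5,6,8}→3  {4,6,7,8}→6  {5,6,7,8}→3
  5 left: {4,5,6,7,8}→12
  6 left: {3,4,5,6,7,8}→12
  7 left: {2,3,4,5,6,7,8}→12
  placing 0:f first → 12 extensions
  placing 1:c first → 12 extensions
total linear extensions = 24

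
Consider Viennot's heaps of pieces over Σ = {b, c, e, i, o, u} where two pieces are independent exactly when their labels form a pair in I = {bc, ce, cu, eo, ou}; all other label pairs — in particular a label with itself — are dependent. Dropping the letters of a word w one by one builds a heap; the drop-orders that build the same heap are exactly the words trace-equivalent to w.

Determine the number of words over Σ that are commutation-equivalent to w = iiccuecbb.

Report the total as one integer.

#0=i has no predecessor
#1=i depends on [0:i]
#2=c depends on [1:i]
#3=c depends on [2:c]
#4=u depends on [1:i]
#5=e depends on [4:u]
#6=c depends on [3:c]
#7=b depends on [5:e]
#8=b depends on [7:b]
sources: [0:i]
N(rest) = Σ N(rest − s) over sources s of rest; N(one piece) = 1:
  size 1 → [6]=1  [8]=1
  size 2 → [3,6]=1  [6,8]=2  [7,8]=1
  size 3 → [2,3,6]=1  [3,6,8]=3  [5,7,8]=1  [6,7,8]=3
  size 4 → [2,3,6,8]=4  [3,6,7,8]=6  [4,5,7,8]=1  [5,6,7,8]=4
  size 5 → [2,3,6,7,8]=10  [3,5,6,7,8]=10  [4,5,6,7,8]=5
  size 6 → [2,3,5,6,7,8]=20  [3,4,5,6,7,8]=15
  size 7 → [2,3,4,5,6,7,8]=35
  first=0(i) contributes 35

35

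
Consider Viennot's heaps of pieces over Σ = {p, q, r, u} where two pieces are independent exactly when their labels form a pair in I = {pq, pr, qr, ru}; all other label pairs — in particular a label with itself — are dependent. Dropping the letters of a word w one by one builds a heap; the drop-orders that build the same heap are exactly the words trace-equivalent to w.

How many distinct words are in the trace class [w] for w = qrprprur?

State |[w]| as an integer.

210

#0=q has no predecessor
#1=r has no predecessor
#2=p has no predecessor
#3=r depends on [1:r]
#4=p depends on [2:p]
#5=r depends on [3:r]
#6=u depends on [0:q, 4:p]
#7=r depends on [5:r]
sources: [0:q, 1:r, 2:p]
N(rest) = Σ N(rest − s) over sources s of rest; N(one piece) = 1:
  size 1 → [6]=1  [7]=1
  size 2 → [0,6]=1  [4,6]=1  [5,7]=1  [6,7]=2
  size 3 → [0,4,6]=2  [0,6,7]=3  [2,4,6]=1  [3,5,7]=1  [4,6,7]=3  [5,6,7]=3
  size 4 → [0,2,4,6]=3  [0,4,6,7]=8  [0,5,6,7]=6  [1,3,5,7]=1  [2,4,6,7]=4  [3,5,6,7]=4  [4,5,6,7]=6
  size 5 → [0,2,4,6,7]=15  [0,3,5,6,7]=10  [0,4,5,6,7]=20  [1,3,5,6,7]=5  [2,4,5,6,7]=10  [3,4,5,6,7]=10
  size 6 → [0,1,3,5,6,7]=15  [0,2,4,5,6,7]=45  [0,3,4,5,6,7]=40  [1,3,4,5,6,7]=15  [2,3,4,5,6,7]=20
  first=0(q) contributes 35
  first=1(r) contributes 105
  first=2(p) contributes 70
|[w]| = 210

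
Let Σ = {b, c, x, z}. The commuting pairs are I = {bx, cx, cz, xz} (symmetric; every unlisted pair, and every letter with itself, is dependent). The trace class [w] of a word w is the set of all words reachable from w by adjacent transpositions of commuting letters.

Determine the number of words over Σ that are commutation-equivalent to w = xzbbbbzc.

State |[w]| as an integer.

16

drop 0:x onto floor
drop 1:z onto floor
drop 2:b onto {1:z}
drop 3:b onto {2:b}
drop 4:b onto {3:b}
drop 5:b onto {4:b}
drop 6:z onto {5:b}
drop 7:c onto {5:b}
ground layer = {0:x, 1:z}
drop-orders for the pieces not yet dropped (sum over which currently-grounded one goes next):
  1 to go: {0} 1  {6} 1  {7} 1
  2 to go: {0,6} 2  {0,7} 2  {6,7} 2
  3 to go: {0,6,7} 6  {5,6,7} 2
  4 to go: {0,5,6,7} 8  {4,5,6,7} 2
  5 to go: {0,4,5,6,7} 10  {3,4,5,6,7} 2
  6 to go: {0,3,4,5,6,7} 12  {2,3,4,5,6,7} 2
  if 0:x drops first: 2 orders
  if 1:z drops first: 14 orders
heap linearizations: 16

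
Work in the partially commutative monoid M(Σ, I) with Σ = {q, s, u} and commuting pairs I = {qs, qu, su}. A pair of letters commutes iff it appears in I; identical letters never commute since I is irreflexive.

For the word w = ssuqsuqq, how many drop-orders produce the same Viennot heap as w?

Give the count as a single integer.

#0=s has no predecessor
#1=s depends on [0:s]
#2=u has no predecessor
#3=q has no predecessor
#4=s depends on [1:s]
#5=u depends on [2:u]
#6=q depends on [3:q]
#7=q depends on [6:q]
sources: [0:s, 2:u, 3:q]
N(rest) = Σ N(rest − s) over sources s of rest; N(one piece) = 1:
  size 1 → [4]=1  [5]=1  [7]=1
  size 2 → [1,4]=1  [2,5]=1  [4,5]=2  [4,7]=2  [5,7]=2  [6,7]=1
  size 3 → [0,1,4]=1  [1,4,5]=3  [1,4,7]=3  [2,4,5]=3  [2,5,7]=3  [3,6,7]=1  [4,5,7]=6  [4,6,7]=3  [5,6,7]=3
  size 4 → [0,1,4,5]=4  [0,1,4,7]=4  [1,2,4,5]=6  [1,4,5,7]=12  [1,4,6,7]=6  [2,4,5,7]=12  [2,5,6,7]=6  [3,4,6,7]=4  [3,5,6,7]=4  [4,5,6,7]=12
  size 5 → [0,1,2,4,5]=10  [0,1,4,5,7]=20  [0,1,4,6,7]=10  [1,2,4,5,7]=30  [1,3,4,6,7]=10  [1,4,5,6,7]=30  [2,3,5,6,7]=10  [2,4,5,6,7]=30  [3,4,5,6,7]=20
  size 6 → [0,1,2,4,5,7]=60  [0,1,3,4,6,7]=20  [0,1,4,5,6,7]=60  [1,2,4,5,6,7]=90  [1,3,4,5,6,7]=60  [2,3,4,5,6,7]=60
  first=0(s) contributes 210
  first=2(u) contributes 140
  first=3(q) contributes 210
|[w]| = 560

560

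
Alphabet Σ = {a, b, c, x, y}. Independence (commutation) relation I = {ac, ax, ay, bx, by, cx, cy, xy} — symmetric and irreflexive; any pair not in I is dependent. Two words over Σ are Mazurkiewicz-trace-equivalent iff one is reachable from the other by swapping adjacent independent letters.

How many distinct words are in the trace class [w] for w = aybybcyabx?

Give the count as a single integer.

#0=a has no predecessor
#1=y has no predecessor
#2=b depends on [0:a]
#3=y depends on [1:y]
#4=b depends on [2:b]
#5=c depends on [4:b]
#6=y depends on [3:y]
#7=a depends on [4:b]
#8=b depends on [5:c, 7:a]
#9=x has no predecessor
sources: [0:a, 1:y, 9:x]
N(rest) = Σ N(rest − s) over sources s of rest; N(one piece) = 1:
  size 1 → [6]=1  [8]=1  [9]=1
  size 2 → [3,6]=1  [5,8]=1  [6,8]=2  [6,9]=2  [7,8]=1  [8,9]=2
  size 3 → [1,3,6]=1  [3,6,8]=3  [3,6,9]=3  [5,6,8]=3  [5,7,8]=2  [5,8,9]=3  [6,7,8]=3  [6,8,9]=6  [7,8,9]=3
  size 4 → [1,3,6,8]=4  [1,3,6,9]=4  [3,5,6,8]=6  [3,6,7,8]=6  [3,6,8,9]=12  [4,5,7,8]=2  [5,6,7,8]=8  [5,6,8,9]=12  [5,7,8,9]=8  [6,7,8,9]=12
  size 5 → [1,3,5,6,8]=10  [1,3,6,7,8]=10  [1,3,6,8,9]=20  [2,4,5,7,8]=2  [3,5,6,7,8]=20  [3,5,6,8,9]=30  [3,6,7,8,9]=30  [4,5,6,7,8]=10  [4,5,7,8,9]=10  [5,6,7,8,9]=40
  size 6 → [0,2,4,5,7,8]=2  [1,3,5,6,7,8]=40  [1,3,5,6,8,9]=60  [1,3,6,7,8,9]=60  [2,4,5,6,7,8]=12  [2,4,5,7,8,9]=12  [3,4,5,6,7,8]=30  [3,5,6,7,8,9]=120  [4,5,6,7,8,9]=60
  size 7 → [0,2,4,5,6,7,8]=14  [0,2,4,5,7,8,9]=14  [1,3,4,5,6,7,8]=70  [1,3,5,6,7,8,9]=280  [2,3,4,5,6,7,8]=42  [2,4,5,6,7,8,9]=84  [3,4,5,6,7,8,9]=210
  size 8 → [0,2,3,4,5,6,7,8]=56  [0,2,4,5,6,7,8,9]=112  [1,2,3,4,5,6,7,8]=112  [1,3,4,5,6,7,8,9]=560  [2,3,4,5,6,7,8,9]=336
  first=0(a) contributes 1008
  first=1(y) contributes 504
  first=9(x) contributes 168
|[w]| = 1680

1680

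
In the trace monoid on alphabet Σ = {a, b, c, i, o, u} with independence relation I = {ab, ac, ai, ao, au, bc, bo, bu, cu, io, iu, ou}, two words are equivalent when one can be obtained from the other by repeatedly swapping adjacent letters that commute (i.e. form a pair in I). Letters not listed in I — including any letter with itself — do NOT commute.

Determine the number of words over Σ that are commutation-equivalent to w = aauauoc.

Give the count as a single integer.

piece 0:a — minimal
piece 1:a rests on {0:a}
piece 2:u — minimal
piece 3:a rests on {1:a}
piece 4:u rests on {2:u}
piece 5:o — minimal
piece 6:c rests on {5:o}
minimal pieces: {0:a, 2:u, 5:o}
ways to finish when only these pieces remain (= sum over removing one remaining piece with nothing left below it):
  1 left: {3}→1  {4}→1  {6}→1
  2 left: {1,3}→1  {2,4}→1  {3,4}→2  {3,6}→2  {4,6}→2  {5,6}→1
  3 left: {0,1,3}→1  {1,3,4}→3  {1,3,6}→3  {2,3,4}→3  {2,4,6}→3  {3,4,6}→6  {3,5,6}→3  {4,5,6}→3
  4 left: {0,1,3,4}→4  {0,1,3,6}→4  {1,2,3,4}→6  {1,3,4,6}→12  {1,3,5,6}→6  {2,3,4,6}→12  {2,4,5,6}→6  {3,4,5,6}→12
  5 left: {0,1,2,3,4}→10  {0,1,3,4,6}→20  {0,1,3,5,6}→10  {1,2,3,4,6}→30  {1,3,4,5,6}→30  {2,3,4,5,6}→30
  placing 0:a first → 90 extensions
  placing 2:u first → 60 extensions
  placing 5:o first → 60 extensions
total linear extensions = 210

210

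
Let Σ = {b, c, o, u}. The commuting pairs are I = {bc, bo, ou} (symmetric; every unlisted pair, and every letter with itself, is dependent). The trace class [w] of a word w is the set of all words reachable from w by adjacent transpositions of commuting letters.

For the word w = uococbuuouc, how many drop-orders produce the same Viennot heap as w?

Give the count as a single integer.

drop 0:u onto floor
drop 1:o onto floor
drop 2:c onto {0:u, 1:o}
drop 3:o onto {2:c}
drop 4:c onto {3:o}
drop 5:b onto {0:u}
drop 6:u onto {4:c, 5:b}
drop 7:u onto {6:u}
drop 8:o onto {4:c}
drop 9:u onto {7:u}
drop 10:c onto {8:o, 9:u}
ground layer = {0:u, 1:o}
drop-orders for the pieces not yet dropped (sum over which currently-grounded one goes next):
  1 to go: {10} 1
  2 to go: {8,10} 1  {9,10} 1
  3 to go: {7,9,10} 1  {8,9,10} 2
  4 to go: {6,7,9,10} 1  {7,8,9,10} 3
  5 to go: {5,6,7,9,10} 1  {6,7,8,9,10} 4
  6 to go: {4,6,7,8,9,10} 4  {5,6,7,8,9,10} 5
  7 to go: {3,4,6,7,8,9,10} 4  {4,5,6,7,8,9,10} 9
  8 to go: {2,3,4,6,7,8,9,10} 4  {3,4,5,6,7,8,9,10} 13
  9 to go: {1,2,3,4,6,7,8,9,10} 4  {2,3,4,5,6,7,8,9,10} 17
  if 0:u drops first: 21 orders
  if 1:o drops first: 17 orders
heap linearizations: 38

38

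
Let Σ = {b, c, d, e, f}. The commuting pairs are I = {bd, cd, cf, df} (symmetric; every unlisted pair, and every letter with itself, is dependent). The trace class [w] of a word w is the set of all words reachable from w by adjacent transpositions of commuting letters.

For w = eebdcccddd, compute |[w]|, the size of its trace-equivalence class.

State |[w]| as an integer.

drop 0:e onto floor
drop 1:e onto {0:e}
drop 2:b onto {1:e}
drop 3:d onto {1:e}
drop 4:c onto {2:b}
drop 5:c onto {4:c}
drop 6:c onto {5:c}
drop 7:d onto {3:d}
drop 8:d onto {7:d}
drop 9:d onto {8:d}
ground layer = {0:e}
drop-orders for the pieces not yet dropped (sum over which currently-grounded one goes next):
  1 to go: {6} 1  {9} 1
  2 to go: {5,6} 1  {6,9} 2  {8,9} 1
  3 to go: {4,5,6} 1  {5,6,9} 3  {6,8,9} 3  {7,8,9} 1
  4 to go: {2,4,5,6} 1  {3,7,8,9} 1  {4,5,6,9} 4  {5,6,8,9} 6  {6,7,8,9} 4
  5 to go: {2,4,5,6,9} 5  {3,6,7,8,9} 5  {4,5,6,8,9} 10  {5,6,7,8,9} 10
  6 to go: {2,4,5,6,8,9} 15  {3,5,6,7,8,9} 15  {4,5,6,7,8,9} 20
  7 to go: {2,4,5,6,7,8,9} 35  {3,4,5,6,7,8,9} 35
  8 to go: {2,3,4,5,6,7,8,9} 70
  if 0:e drops first: 70 orders

70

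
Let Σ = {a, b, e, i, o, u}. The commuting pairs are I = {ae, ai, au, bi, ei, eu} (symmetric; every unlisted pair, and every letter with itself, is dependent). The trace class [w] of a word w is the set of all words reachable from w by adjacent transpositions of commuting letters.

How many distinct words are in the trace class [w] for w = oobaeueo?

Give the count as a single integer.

#0=o has no predecessor
#1=o depends on [0:o]
#2=b depends on [1:o]
#3=a depends on [2:b]
#4=e depends on [2:b]
#5=u depends on [2:b]
#6=e depends on [4:e]
#7=o depends on [3:a, 5:u, 6:e]
sources: [0:o]
N(rest) = Σ N(rest − s) over sources s of rest; N(one piece) = 1:
  size 1 → [7]=1
  size 2 → [3,7]=1  [5,7]=1  [6,7]=1
  size 3 → [3,5,7]=2  [3,6,7]=2  [4,6,7]=1  [5,6,7]=2
  size 4 → [3,4,6,7]=3  [3,5,6,7]=6  [4,5,6,7]=3
  size 5 → [3,4,5,6,7]=12
  size 6 → [2,3,4,5,6,7]=12
  first=0(o) contributes 12

12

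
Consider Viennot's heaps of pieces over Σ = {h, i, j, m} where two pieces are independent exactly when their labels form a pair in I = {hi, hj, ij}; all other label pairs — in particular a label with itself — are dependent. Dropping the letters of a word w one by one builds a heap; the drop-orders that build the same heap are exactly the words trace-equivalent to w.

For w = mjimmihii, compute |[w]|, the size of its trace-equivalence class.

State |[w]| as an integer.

8

drop 0:m onto floor
drop 1:j onto {0:m}
drop 2:i onto {0:m}
drop 3:m onto {1:j, 2:i}
drop 4:m onto {3:m}
drop 5:i onto {4:m}
drop 6:h onto {4:m}
drop 7:i onto {5:i}
drop 8:i onto {7:i}
ground layer = {0:m}
drop-orders for the pieces not yet dropped (sum over which currently-grounded one goes next):
  1 to go: {6} 1  {8} 1
  2 to go: {6,8} 2  {7,8} 1
  3 to go: {5,7,8} 1  {6,7,8} 3
  4 to go: {5,6,7,8} 4
  5 to go: {4,5,6,7,8} 4
  6 to go: {3,4,5,6,7,8} 4
  7 to go: {1,3,4,5,6,7,8} 4  {2,3,4,5,6,7,8} 4
  if 0:m drops first: 8 orders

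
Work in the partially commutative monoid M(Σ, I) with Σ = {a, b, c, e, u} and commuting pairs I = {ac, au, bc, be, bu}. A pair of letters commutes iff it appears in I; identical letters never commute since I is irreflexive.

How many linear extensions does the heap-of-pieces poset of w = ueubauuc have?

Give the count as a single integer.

25

piece 0:u — minimal
piece 1:e rests on {0:u}
piece 2:u rests on {1:e}
piece 3:b — minimal
piece 4:a rests on {1:e, 3:b}
piece 5:u rests on {2:u}
piece 6:u rests on {5:u}
piece 7:c rests on {6:u}
minimal pieces: {0:u, 3:b}
ways to finish when only these pieces remain (= sum over removing one remaining piece with nothing left below it):
  1 left: {4}→1  {7}→1
  2 left: {3,4}→1  {4,7}→2  {6,7}→1
  3 left: {3,4,7}→3  {4,6,7}→3  {5,6,7}→1
  4 left: {2,5,6,7}→1  {3,4,6,7}→6  {4,5,6,7}→4
  5 left: {2,4,5,6,7}→5  {3,4,5,6,7}→10
  6 left: {1,2,4,5,6,7}→5  {2,3,4,5,6,7}→15
  placing 0:u first → 20 extensions
  placing 3:b first → 5 extensions
total linear extensions = 25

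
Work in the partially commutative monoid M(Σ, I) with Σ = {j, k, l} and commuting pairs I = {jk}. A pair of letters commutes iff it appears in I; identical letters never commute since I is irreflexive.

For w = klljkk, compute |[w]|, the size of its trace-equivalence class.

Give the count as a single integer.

3

drop 0:k onto floor
drop 1:l onto {0:k}
drop 2:l onto {1:l}
drop 3:j onto {2:l}
drop 4:k onto {2:l}
drop 5:k onto {4:k}
ground layer = {0:k}
drop-orders for the pieces not yet dropped (sum over which currently-grounded one goes next):
  1 to go: {3} 1  {5} 1
  2 to go: {3,5} 2  {4,5} 1
  3 to go: {3,4,5} 3
  4 to go: {2,3,4,5} 3
  if 0:k drops first: 3 orders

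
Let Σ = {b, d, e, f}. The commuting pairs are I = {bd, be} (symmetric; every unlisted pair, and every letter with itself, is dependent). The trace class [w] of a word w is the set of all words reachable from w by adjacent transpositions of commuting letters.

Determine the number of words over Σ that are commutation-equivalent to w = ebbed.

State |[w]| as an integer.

piece 0:e — minimal
piece 1:b — minimal
piece 2:b rests on {1:b}
piece 3:e rests on {0:e}
piece 4:d rests on {3:e}
minimal pieces: {0:e, 1:b}
ways to finish when only these pieces remain (= sum over removing one remaining piece with nothing left below it):
  1 left: {2}→1  {4}→1
  2 left: {1,2}→1  {2,4}→2  {3,4}→1
  3 left: {0,3,4}→1  {1,2,4}→3  {2,3,4}→3
  placing 0:e first → 6 extensions
  placing 1:b first → 4 extensions
total linear extensions = 10

10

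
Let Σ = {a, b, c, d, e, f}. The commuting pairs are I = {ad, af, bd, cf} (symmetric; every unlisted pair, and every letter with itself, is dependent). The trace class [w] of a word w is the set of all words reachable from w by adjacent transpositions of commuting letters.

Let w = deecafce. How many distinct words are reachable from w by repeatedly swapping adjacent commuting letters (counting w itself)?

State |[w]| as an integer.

4

piece 0:d — minimal
piece 1:e rests on {0:d}
piece 2:e rests on {1:e}
piece 3:c rests on {2:e}
piece 4:a rests on {3:c}
piece 5:f rests on {2:e}
piece 6:c rests on {4:a}
piece 7:e rests on {5:f, 6:c}
minimal pieces: {0:d}
ways to finish when only these pieces remain (= sum over removing one remaining piece with nothing left below it):
  1 left: {7}→1
  2 left: {5,7}→1  {6,7}→1
  3 left: {4,6,7}→1  {5,6,7}→2
  4 left: {3,4,6,7}→1  {4,5,6,7}→3
  5 left: {3,4,5,6,7}→4
  6 left: {2,3,4,5,6,7}→4
  placing 0:d first → 4 extensions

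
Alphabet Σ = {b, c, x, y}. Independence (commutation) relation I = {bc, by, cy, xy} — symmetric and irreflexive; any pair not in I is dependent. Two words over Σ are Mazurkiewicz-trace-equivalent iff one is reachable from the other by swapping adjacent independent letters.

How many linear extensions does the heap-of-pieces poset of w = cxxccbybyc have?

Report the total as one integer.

#0=c has no predecessor
#1=x depends on [0:c]
#2=x depends on [1:x]
#3=c depends on [2:x]
#4=c depends on [3:c]
#5=b depends on [2:x]
#6=y has no predecessor
#7=b depends on [5:b]
#8=y depends on [6:y]
#9=c depends on [4:c]
sources: [0:c, 6:y]
N(rest) = Σ N(rest − s) over sources s of rest; N(one piece) = 1:
  size 1 → [7]=1  [8]=1  [9]=1
  size 2 → [4,9]=1  [5,7]=1  [6,8]=1  [7,8]=2  [7,9]=2  [8,9]=2
  size 3 → [3,4,9]=1  [4,7,9]=3  [4,8,9]=3  [5,7,8]=3  [5,7,9]=3  [6,7,8]=3  [6,8,9]=3  [7,8,9]=6
  size 4 → [3,4,7,9]=4  [3,4,8,9]=4  [4,5,7,9]=6  [4,6,8,9]=6  [4,7,8,9]=12  [5,6,7,8]=6  [5,7,8,9]=12  [6,7,8,9]=12
  size 5 → [3,4,5,7,9]=10  [3,4,6,8,9]=10  [3,4,7,8,9]=20  [4,5,7,8,9]=30  [4,6,7,8,9]=30  [5,6,7,8,9]=30
  size 6 → [2,3,4,5,7,9]=10  [3,4,5,7,8,9]=60  [3,4,6,7,8,9]=60  [4,5,6,7,8,9]=90
  size 7 → [1,2,3,4,5,7,9]=10  [2,3,4,5,7,8,9]=70  [3,4,5,6,7,8,9]=210
  size 8 → [0,1,2,3,4,5,7,9]=10  [1,2,3,4,5,7,8,9]=80  [2,3,4,5,6,7,8,9]=280
  first=0(c) contributes 360
  first=6(y) contributes 90
|[w]| = 450

450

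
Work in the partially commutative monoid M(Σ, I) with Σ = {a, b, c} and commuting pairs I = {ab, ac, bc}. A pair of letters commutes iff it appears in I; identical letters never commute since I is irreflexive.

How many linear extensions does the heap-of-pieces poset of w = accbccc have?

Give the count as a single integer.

drop 0:a onto floor
drop 1:c onto floor
drop 2:c onto {1:c}
drop 3:b onto floor
drop 4:c onto {2:c}
drop 5:c onto {4:c}
drop 6:c onto {5:c}
ground layer = {0:a, 1:c, 3:b}
drop-orders for the pieces not yet dropped (sum over which currently-grounded one goes next):
  1 to go: {0} 1  {3} 1  {6} 1
  2 to go: {0,3} 2  {0,6} 2  {3,6} 2  {5,6} 1
  3 to go: {0,3,6} 6  {0,5,6} 3  {3,5,6} 3  {4,5,6} 1
  4 to go: {0,3,5,6} 12  {0,4,5,6} 4  {2,4,5,6} 1  {3,4,5,6} 4
  5 to go: {0,2,4,5,6} 5  {0,3,4,5,6} 20  {1,2,4,5,6} 1  {2,3,4,5,6} 5
  if 0:a drops first: 6 orders
  if 1:c drops first: 30 orders
  if 3:b drops first: 6 orders
heap linearizations: 42

42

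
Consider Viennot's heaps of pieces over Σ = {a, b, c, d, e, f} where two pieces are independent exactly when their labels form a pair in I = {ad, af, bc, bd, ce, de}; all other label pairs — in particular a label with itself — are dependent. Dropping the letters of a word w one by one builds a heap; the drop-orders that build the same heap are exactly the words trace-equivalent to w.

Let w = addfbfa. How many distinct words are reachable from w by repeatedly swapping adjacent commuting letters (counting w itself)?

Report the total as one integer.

8

0(a) covers ∅
1(d) covers ∅
2(d) covers 1:d
3(f) covers 2:d
4(b) covers 0:a, 3:f
5(f) covers 4:b
6(a) covers 4:b
floor of heap: 0:a, 1:d
completions by unplaced set U, small U first (add the entries for U minus each lowest piece of U):
  |U|=1: {5}:1  {6}:1
  |U|=2: {5,6}:2
  |U|=3: {4,5,6}:2
  |U|=4: {0,4,5,6}:2  {3,4,5,6}:2
  |U|=5: {0,3,4,5,6}:4  {2,3,4,5,6}:2
  start at 0(a): 2
  start at 1(d): 6
sum over floor = 8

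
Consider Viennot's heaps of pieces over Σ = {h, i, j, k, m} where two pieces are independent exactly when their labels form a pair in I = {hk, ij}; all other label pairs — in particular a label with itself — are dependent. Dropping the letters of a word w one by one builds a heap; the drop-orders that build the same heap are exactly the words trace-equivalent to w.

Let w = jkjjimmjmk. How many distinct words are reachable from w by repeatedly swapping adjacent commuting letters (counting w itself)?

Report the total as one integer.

3

0(j) covers ∅
1(k) covers 0:j
2(j) covers 1:k
3(j) covers 2:j
4(i) covers 1:k
5(m) covers 3:j, 4:i
6(m) covers 5:m
7(j) covers 6:m
8(m) covers 7:j
9(k) covers 8:m
floor of heap: 0:j
completions by unplaced set U, small U first (add the entries for U minus each lowest piece of U):
  |U|=1: {9}:1
  |U|=2: {8,9}:1
  |U|=3: {7,8,9}:1
  |U|=4: {6,7,8,9}:1
  |U|=5: {5,6,7,8,9}:1
  |U|=6: {3,5,6,7,8,9}:1  {4,5,6,7,8,9}:1
  |U|=7: {2,3,5,6,7,8,9}:1  {3,4,5,6,7,8,9}:2
  |U|=8: {2,3,4,5,6,7,8,9}:3
  start at 0(j): 3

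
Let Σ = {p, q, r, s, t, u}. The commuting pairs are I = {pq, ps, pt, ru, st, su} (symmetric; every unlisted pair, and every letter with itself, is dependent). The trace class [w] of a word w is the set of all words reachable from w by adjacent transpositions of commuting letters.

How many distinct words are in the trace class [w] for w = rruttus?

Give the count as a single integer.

13

#0=r has no predecessor
#1=r depends on [0:r]
#2=u has no predecessor
#3=t depends on [1:r, 2:u]
#4=t depends on [3:t]
#5=u depends on [4:t]
#6=s depends on [1:r]
sources: [0:r, 2:u]
N(rest) = Σ N(rest − s) over sources s of rest; N(one piece) = 1:
  size 1 → [5]=1  [6]=1
  size 2 → [4,5]=1  [5,6]=2
  size 3 → [3,4,5]=1  [4,5,6]=3
  size 4 → [2,3,4,5]=1  [3,4,5,6]=4
  size 5 → [1,3,4,5,6]=4  [2,3,4,5,6]=5
  first=0(r) contributes 9
  first=2(u) contributes 4
|[w]| = 13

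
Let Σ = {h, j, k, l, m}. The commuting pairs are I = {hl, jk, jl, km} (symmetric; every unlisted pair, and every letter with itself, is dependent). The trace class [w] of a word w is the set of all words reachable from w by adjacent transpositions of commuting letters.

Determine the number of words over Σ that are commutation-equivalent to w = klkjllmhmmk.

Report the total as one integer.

drop 0:k onto floor
drop 1:l onto {0:k}
drop 2:k onto {1:l}
drop 3:j onto floor
drop 4:l onto {2:k}
drop 5:l onto {4:l}
drop 6:m onto {3:j, 5:l}
drop 7:h onto {6:m}
drop 8:m onto {7:h}
drop 9:m onto {8:m}
drop 10:k onto {7:h}
ground layer = {0:k, 3:j}
drop-orders for the pieces not yet dropped (sum over which currently-grounded one goes next):
  1 to go: {9} 1  {10} 1
  2 to go: {8,9} 1  {9,10} 2
  3 to go: {8,9,10} 3
  4 to go: {7,8,9,10} 3
  5 to go: {6,7,8,9,10} 3
  6 to go: {3,6,7,8,9,10} 3  {5,6,7,8,9,10} 3
  7 to go: {3,5,6,7,8,9,10} 6  {4,5,6,7,8,9,10} 3
  8 to go: {2,4,5,6,7,8,9,10} 3  {3,4,5,6,7,8,9,10} 9
  9 to go: {1,2,4,5,6,7,8,9,10} 3  {2,3,4,5,6,7,8,9,10} 12
  if 0:k drops first: 15 orders
  if 3:j drops first: 3 orders
heap linearizations: 18

18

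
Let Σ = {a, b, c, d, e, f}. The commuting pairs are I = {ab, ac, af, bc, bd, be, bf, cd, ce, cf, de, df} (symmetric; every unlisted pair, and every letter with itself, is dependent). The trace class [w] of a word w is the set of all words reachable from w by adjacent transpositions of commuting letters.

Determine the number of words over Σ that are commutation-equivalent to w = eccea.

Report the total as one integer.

0(e) covers ∅
1(c) covers ∅
2(c) covers 1:c
3(e) covers 0:e
4(a) covers 3:e
floor of heap: 0:e, 1:c
completions by unplaced set U, small U first (add the entries for U minus each lowest piece of U):
  |U|=1: {2}:1  {4}:1
  |U|=2: {1,2}:1  {2,4}:2  {3,4}:1
  |U|=3: {0,3,4}:1  {1,2,4}:3  {2,3,4}:3
  start at 0(e): 6
  start at 1(c): 4
sum over floor = 10

10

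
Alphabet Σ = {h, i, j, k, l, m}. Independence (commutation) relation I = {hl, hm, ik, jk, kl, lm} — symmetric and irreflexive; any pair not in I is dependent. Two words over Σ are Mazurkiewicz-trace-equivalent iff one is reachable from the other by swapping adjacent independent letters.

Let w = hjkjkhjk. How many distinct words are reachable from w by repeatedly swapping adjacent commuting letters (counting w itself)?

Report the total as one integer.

12

drop 0:h onto floor
drop 1:j onto {0:h}
drop 2:k onto {0:h}
drop 3:j onto {1:j}
drop 4:k onto {2:k}
drop 5:h onto {3:j, 4:k}
drop 6:j onto {5:h}
drop 7:k onto {5:h}
ground layer = {0:h}
drop-orders for the pieces not yet dropped (sum over which currently-grounded one goes next):
  1 to go: {6} 1  {7} 1
  2 to go: {6,7} 2
  3 to go: {5,6,7} 2
  4 to go: {3,5,6,7} 2  {4,5,6,7} 2
  5 to go: {1,3,5,6,7} 2  {2,4,5,6,7} 2  {3,4,5,6,7} 4
  6 to go: {1,3,4,5,6,7} 6  {2,3,4,5,6,7} 6
  if 0:h drops first: 12 orders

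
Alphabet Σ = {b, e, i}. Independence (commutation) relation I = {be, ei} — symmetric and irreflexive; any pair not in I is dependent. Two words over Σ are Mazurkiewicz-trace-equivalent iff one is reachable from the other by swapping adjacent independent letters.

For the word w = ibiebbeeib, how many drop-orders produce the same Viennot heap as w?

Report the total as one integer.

#0=i has no predecessor
#1=b depends on [0:i]
#2=i depends on [1:b]
#3=e has no predecessor
#4=b depends on [2:i]
#5=b depends on [4:b]
#6=e depends on [3:e]
#7=e depends on [6:e]
#8=i depends on [5:b]
#9=b depends on [8:i]
sources: [0:i, 3:e]
N(rest) = Σ N(rest − s) over sources s of rest; N(one piece) = 1:
  size 1 → [7]=1  [9]=1
  size 2 → [6,7]=1  [7,9]=2  [8,9]=1
  size 3 → [3,6,7]=1  [5,8,9]=1  [6,7,9]=3  [7,8,9]=3
  size 4 → [3,6,7,9]=4  [4,5,8,9]=1  [5,7,8,9]=4  [6,7,8,9]=6
  size 5 → [2,4,5,8,9]=1  [3,6,7,8,9]=10  [4,5,7,8,9]=5  [5,6,7,8,9]=10
  size 6 → [1,2,4,5,8,9]=1  [2,4,5,7,8,9]=6  [3,5,6,7,8,9]=20  [4,5,6,7,8,9]=15
  size 7 → [0,1,2,4,5,8,9]=1  [1,2,4,5,7,8,9]=7  [2,4,5,6,7,8,9]=21  [3,4,5,6,7,8,9]=35
  size 8 → [0,1,2,4,5,7,8,9]=8  [1,2,4,5,6,7,8,9]=28  [2,3,4,5,6,7,8,9]=56
  first=0(i) contributes 84
  first=3(e) contributes 36
|[w]| = 120

120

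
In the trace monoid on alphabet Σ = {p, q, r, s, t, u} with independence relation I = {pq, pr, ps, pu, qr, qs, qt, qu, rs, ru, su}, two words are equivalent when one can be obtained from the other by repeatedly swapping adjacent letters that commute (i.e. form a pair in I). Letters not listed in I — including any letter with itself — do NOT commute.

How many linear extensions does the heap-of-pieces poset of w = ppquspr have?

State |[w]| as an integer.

0(p) covers ∅
1(p) covers 0:p
2(q) covers ∅
3(u) covers ∅
4(s) covers ∅
5(p) covers 1:p
6(r) covers ∅
floor of heap: 0:p, 2:q, 3:u, 4:s, 6:r
completions by unplaced set U, small U first (add the entries for U minus each lowest piece of U):
  |U|=1: {2}:1  {3}:1  {4}:1  {5}:1  {6}:1
  |U|=2: {1,5}:1  {2,3}:2  {2,4}:2  {2,5}:2  {2,6}:2  {3,4}:2  {3,5}:2  {3,6}:2  {4,5}:2  {4,6}:2  {5,6}:2
  |U|=3: {0,1,5}:1  {1,2,5}:3  {1,3,5}:3  {1,4,5}:3  {1,5,6}:3  {2,3,4}:6  {2,3,5}:6  {2,3,6}:6  {2,4,5}:6  {2,4,6}:6  {2,5,6}:6  {3,4,5}:6  {3,4,6}:6  {3,5,6}:6  {4,5,6}:6
  |U|=4: {0,1,2,5}:4  {0,1,3,5}:4  {0,1,4,5}:4  {0,1,5,6}:4  {1,2,3,5}:12  {1,2,4,5}:12  {1,2,5,6}:12  {1,3,4,5}:12  {1,3,5,6}:12  {1,4,5,6}:12  {2,3,4,5}:24  {2,3,4,6}:24  {2,3,5,6}:24  {2,4,5,6}:24  {3,4,5,6}:24
  |U|=5: {0,1,2,3,5}:20  {0,1,2,4,5}:20  {0,1,2,5,6}:20  {0,1,3,4,5}:20  {0,1,3,5,6}:20  {0,1,4,5,6}:20  {1,2,3,4,5}:60  {1,2,3,5,6}:60  {1,2,4,5,6}:60  {1,3,4,5,6}:60  {2,3,4,5,6}:120
  start at 0(p): 360
  start at 2(q): 120
  start at 3(u): 120
  start at 4(s): 120
  start at 6(r): 120
sum over floor = 840

840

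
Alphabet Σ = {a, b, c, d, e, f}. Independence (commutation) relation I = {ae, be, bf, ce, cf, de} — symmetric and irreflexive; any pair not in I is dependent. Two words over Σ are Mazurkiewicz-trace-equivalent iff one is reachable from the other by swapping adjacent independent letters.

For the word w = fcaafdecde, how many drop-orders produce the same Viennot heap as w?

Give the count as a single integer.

20

drop 0:f onto floor
drop 1:c onto floor
drop 2:a onto {0:f, 1:c}
drop 3:a onto {2:a}
drop 4:f onto {3:a}
drop 5:d onto {4:f}
drop 6:e onto {4:f}
drop 7:c onto {5:d}
drop 8:d onto {7:c}
drop 9:e onto {6:e}
ground layer = {0:f, 1:c}
drop-orders for the pieces not yet dropped (sum over which currently-grounded one goes next):
  1 to go: {8} 1  {9} 1
  2 to go: {6,9} 1  {7,8} 1  {8,9} 2
  3 to go: {5,7,8} 1  {6,8,9} 3  {7,8,9} 3
  4 to go: {5,7,8,9} 4  {6,7,8,9} 6
  5 to go: {5,6,7,8,9} 10
  6 to go: {4,5,6,7,8,9} 10
  7 to go: {3,4,5,6,7,8,9} 10
  8 to go: {2,3,4,5,6,7,8,9} 10
  if 0:f drops first: 10 orders
  if 1:c drops first: 10 orders
heap linearizations: 20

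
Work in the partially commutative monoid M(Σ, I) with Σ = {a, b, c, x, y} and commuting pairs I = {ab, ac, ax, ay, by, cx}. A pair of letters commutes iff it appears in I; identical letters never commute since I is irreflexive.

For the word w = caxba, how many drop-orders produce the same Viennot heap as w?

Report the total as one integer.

20

drop 0:c onto floor
drop 1:a onto floor
drop 2:x onto floor
drop 3:b onto {0:c, 2:x}
drop 4:a onto {1:a}
ground layer = {0:c, 1:a, 2:x}
drop-orders for the pieces not yet dropped (sum over which currently-grounded one goes next):
  1 to go: {3} 1  {4} 1
  2 to go: {0,3} 1  {1,4} 1  {2,3} 1  {3,4} 2
  3 to go: {0,2,3} 2  {0,3,4} 3  {1,3,4} 3  {2,3,4} 3
  if 0:c drops first: 6 orders
  if 1:a drops first: 8 orders
  if 2:x drops first: 6 orders
heap linearizations: 20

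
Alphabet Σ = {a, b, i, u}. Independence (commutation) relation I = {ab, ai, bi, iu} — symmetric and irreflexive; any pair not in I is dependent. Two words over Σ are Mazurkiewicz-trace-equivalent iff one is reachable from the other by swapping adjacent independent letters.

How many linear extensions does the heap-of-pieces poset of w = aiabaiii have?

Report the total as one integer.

drop 0:a onto floor
drop 1:i onto floor
drop 2:a onto {0:a}
drop 3:b onto floor
drop 4:a onto {2:a}
drop 5:i onto {1:i}
drop 6:i onto {5:i}
drop 7:i onto {6:i}
ground layer = {0:a, 1:i, 3:b}
drop-orders for the pieces not yet dropped (sum over which currently-grounded one goes next):
  1 to go: {3} 1  {4} 1  {7} 1
  2 to go: {2,4} 1  {3,4} 2  {3,7} 2  {4,7} 2  {6,7} 1
  3 to go: {0,2,4} 1  {2,3,4} 3  {2,4,7} 3  {3,4,7} 6  {3,6,7} 3  {4,6,7} 3  {5,6,7} 1
  4 to go: {0,2,3,4} 4  {0,2,4,7} 4  {1,5,6,7} 1  {2,3,4,7} 12  {2,4,6,7} 6  {3,4,6,7} 12  {3,5,6,7} 4  {4,5,6,7} 4
  5 to go: {0,2,3,4,7} 20  {0,2,4,6,7} 10  {1,3,5,6,7} 5  {1,4,5,6,7} 5  {2,3,4,6,7} 30  {2,4,5,6,7} 10  {3,4,5,6,7} 20
  6 to go: {0,2,3,4,6,7} 60  {0,2,4,5,6,7} 20  {1,2,4,5,6,7} 15  {1,3,4,5,6,7} 30  {2,3,4,5,6,7} 60
  if 0:a drops first: 105 orders
  if 1:i drops first: 140 orders
  if 3:b drops first: 35 orders
heap linearizations: 280

280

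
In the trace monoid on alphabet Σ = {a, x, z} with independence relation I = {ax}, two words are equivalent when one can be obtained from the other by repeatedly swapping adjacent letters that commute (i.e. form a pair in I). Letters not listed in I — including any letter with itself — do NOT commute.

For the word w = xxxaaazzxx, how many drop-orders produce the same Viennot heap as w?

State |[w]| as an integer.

20

piece 0:x — minimal
piece 1:x rests on {0:x}
piece 2:x rests on {1:x}
piece 3:a — minimal
piece 4:a rests on {3:a}
piece 5:a rests on {4:a}
piece 6:z rests on {2:x, 5:a}
piece 7:z rests on {6:z}
piece 8:x rests on {7:z}
piece 9:x rests on {8:x}
minimal pieces: {0:x, 3:a}
ways to finish when only these pieces remain (= sum over removing one remaining piece with nothing left below it):
  1 left: {9}→1
  2 left: {8,9}→1
  3 left: {7,8,9}→1
  4 left: {6,7,8,9}→1
  5 left: {2,6,7,8,9}→1  {5,6,7,8,9}→1
  6 left: {1,2,6,7,8,9}→1  {2,5,6,7,8,9}→2  {4,5,6,7,8,9}→1
  7 left: {0,1,2,6,7,8,9}→1  {1,2,5,6,7,8,9}→3  {2,4,5,6,7,8,9}→3  {3,4,5,6,7,8,9}→1
  8 left: {0,1,2,5,6,7,8,9}→4  {1,2,4,5,6,7,8,9}→6  {2,3,4,5,6,7,8,9}→4
  placing 0:x first → 10 extensions
  placing 3:a first → 10 extensions
total linear extensions = 20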